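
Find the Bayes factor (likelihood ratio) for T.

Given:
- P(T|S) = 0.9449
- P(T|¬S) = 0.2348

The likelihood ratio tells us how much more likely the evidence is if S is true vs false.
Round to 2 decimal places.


Likelihood Ratio (LR) = P(T|S) / P(T|¬S)

LR = 0.9449 / 0.2348
   = 4.02

The evidence is 4.02 times more likely if S is true than if S is false.
Since LR > 1, the evidence supports S over ¬S.


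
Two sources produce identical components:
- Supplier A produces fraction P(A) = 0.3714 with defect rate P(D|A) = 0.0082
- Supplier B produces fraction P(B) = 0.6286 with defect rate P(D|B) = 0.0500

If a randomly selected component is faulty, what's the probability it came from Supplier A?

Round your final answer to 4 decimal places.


Let A = from Supplier A, D = faulty

Given:
- P(A) = 0.3714, P(B) = 0.6286
- P(D|A) = 0.0082, P(D|B) = 0.0500

Step 1: Find P(D)
P(D) = P(D|A)P(A) + P(D|B)P(B)
     = 0.0082 × 0.3714 + 0.0500 × 0.6286
     = 0.00304548 + 0.03143000
     = 0.03447548

Step 2: Apply Bayes' theorem
P(A|D) = P(D|A)P(A) / P(D)
       = 0.00304548 / 0.03447548
       = 0.0883


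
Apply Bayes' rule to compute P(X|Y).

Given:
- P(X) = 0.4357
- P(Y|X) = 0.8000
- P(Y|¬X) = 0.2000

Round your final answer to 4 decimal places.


Bayes' theorem: P(X|Y) = P(Y|X) × P(X) / P(Y)

Step 1: Calculate P(Y) using law of total probability
P(Y) = P(Y|X)P(X) + P(Y|¬X)P(¬X)
     = 0.8000 × 0.4357 + 0.2000 × 0.5643
     = 0.34856000 + 0.11286000
     = 0.46142000

Step 2: Apply Bayes' theorem
P(X|Y) = P(Y|X) × P(X) / P(Y)
       = 0.34856000 / 0.46142000
       = 0.7554


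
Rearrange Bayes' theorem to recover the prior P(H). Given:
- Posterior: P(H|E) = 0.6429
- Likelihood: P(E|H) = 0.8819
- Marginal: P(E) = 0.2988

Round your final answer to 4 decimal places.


From Bayes' theorem: P(H|E) = P(E|H) × P(H) / P(E)

Rearranging for P(H):
P(H) = P(H|E) × P(E) / P(E|H)
     = 0.6429 × 0.2988 / 0.8819
     = 0.19209852 / 0.8819
     = 0.2178


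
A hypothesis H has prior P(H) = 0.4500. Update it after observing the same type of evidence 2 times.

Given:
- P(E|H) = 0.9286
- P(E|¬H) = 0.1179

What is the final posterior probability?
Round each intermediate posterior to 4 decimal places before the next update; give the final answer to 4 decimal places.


Sequential Bayesian updating:

Initial prior: P(H) = 0.4500

Update 1:
  P(E) = 0.9286 × 0.4500 + 0.1179 × 0.5500 = 0.41787000 + 0.06484500 = 0.48271500
  P(H|E) = 0.41787000 / 0.48271500 = 0.8657

Update 2:
  P(E) = 0.9286 × 0.8657 + 0.1179 × 0.1343 = 0.80388902 + 0.01583397 = 0.81972299
  P(H|E) = 0.80388902 / 0.81972299 = 0.9807

Final posterior: 0.9807


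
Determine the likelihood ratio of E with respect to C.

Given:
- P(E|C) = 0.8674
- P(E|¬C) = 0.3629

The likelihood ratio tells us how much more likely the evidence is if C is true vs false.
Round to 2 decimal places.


Likelihood Ratio (LR) = P(E|C) / P(E|¬C)

LR = 0.8674 / 0.3629
   = 2.39

The evidence is 2.39 times more likely if C is true than if C is false.
Because LR exceeds 1, E is evidence for C.


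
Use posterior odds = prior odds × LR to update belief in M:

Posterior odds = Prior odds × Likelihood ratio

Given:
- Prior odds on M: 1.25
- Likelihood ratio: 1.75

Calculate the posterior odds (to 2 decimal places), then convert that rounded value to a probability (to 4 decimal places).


Step 1: Calculate posterior odds
Posterior odds = Prior odds × LR
               = 1.25 × 1.75
               = 2.19

Step 2: Convert to probability
P(M|E) = Posterior odds / (1 + Posterior odds)
       = 2.19 / (1 + 2.19)
       = 2.19 / 3.19
       = 0.6865

The evidence increased P(M) from 0.5556 to 0.6865.


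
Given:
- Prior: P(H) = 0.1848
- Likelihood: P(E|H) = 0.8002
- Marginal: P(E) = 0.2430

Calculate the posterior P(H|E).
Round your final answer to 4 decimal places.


Using Bayes' theorem:

P(H|E) = P(E|H) × P(H) / P(E)
       = 0.8002 × 0.1848 / 0.2430
       = 0.14787696 / 0.2430
       = 0.6085

The evidence strengthens our belief in H.
Prior: 0.1848 → Posterior: 0.6085


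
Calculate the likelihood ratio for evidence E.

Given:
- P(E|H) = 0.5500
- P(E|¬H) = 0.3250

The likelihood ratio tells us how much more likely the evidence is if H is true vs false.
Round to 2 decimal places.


Likelihood Ratio (LR) = P(E|H) / P(E|¬H)

LR = 0.5500 / 0.3250
   = 1.69

The evidence is 1.69 times more likely if H is true than if H is false.
LR > 1, so observing E raises the odds in favor of H.


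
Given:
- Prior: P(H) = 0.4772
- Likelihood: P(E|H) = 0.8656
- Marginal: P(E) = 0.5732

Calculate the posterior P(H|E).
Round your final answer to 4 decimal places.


Using Bayes' theorem:

P(H|E) = P(E|H) × P(H) / P(E)
       = 0.8656 × 0.4772 / 0.5732
       = 0.41306432 / 0.5732
       = 0.7206

The evidence strengthens our belief in H.
Prior: 0.4772 → Posterior: 0.7206


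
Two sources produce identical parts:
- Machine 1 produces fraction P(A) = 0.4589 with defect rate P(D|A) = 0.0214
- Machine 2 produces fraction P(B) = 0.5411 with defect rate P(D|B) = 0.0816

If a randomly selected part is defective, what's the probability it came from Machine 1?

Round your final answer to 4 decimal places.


Let A = from Machine 1, D = defective

Given:
- P(A) = 0.4589, P(B) = 0.5411
- P(D|A) = 0.0214, P(D|B) = 0.0816

Step 1: Find P(D)
P(D) = P(D|A)P(A) + P(D|B)P(B)
     = 0.0214 × 0.4589 + 0.0816 × 0.5411
     = 0.00982046 + 0.04415376
     = 0.05397422

Step 2: Apply Bayes' theorem
P(A|D) = P(D|A)P(A) / P(D)
       = 0.00982046 / 0.05397422
       = 0.1819


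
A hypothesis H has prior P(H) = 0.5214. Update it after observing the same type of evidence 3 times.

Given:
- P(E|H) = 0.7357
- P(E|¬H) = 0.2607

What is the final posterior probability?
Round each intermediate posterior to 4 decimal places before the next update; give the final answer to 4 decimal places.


Sequential Bayesian updating:

Initial prior: P(H) = 0.5214

Update 1:
  P(E) = 0.7357 × 0.5214 + 0.2607 × 0.4786 = 0.38359398 + 0.12477102 = 0.50836500
  P(H|E) = 0.38359398 / 0.50836500 = 0.7546

Update 2:
  P(E) = 0.7357 × 0.7546 + 0.2607 × 0.2454 = 0.55515922 + 0.06397578 = 0.61913500
  P(H|E) = 0.55515922 / 0.61913500 = 0.8967

Update 3:
  P(E) = 0.7357 × 0.8967 + 0.2607 × 0.1033 = 0.65970219 + 0.02693031 = 0.68663250
  P(H|E) = 0.65970219 / 0.68663250 = 0.9608

Final posterior: 0.9608


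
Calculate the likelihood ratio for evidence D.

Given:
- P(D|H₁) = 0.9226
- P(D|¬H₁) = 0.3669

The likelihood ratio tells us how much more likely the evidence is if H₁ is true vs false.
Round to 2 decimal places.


Likelihood Ratio (LR) = P(D|H₁) / P(D|¬H₁)

LR = 0.9226 / 0.3669
   = 2.51

The evidence is 2.51 times more likely if H₁ is true than if H₁ is false.
Since LR > 1, the evidence supports H₁ over ¬H₁.


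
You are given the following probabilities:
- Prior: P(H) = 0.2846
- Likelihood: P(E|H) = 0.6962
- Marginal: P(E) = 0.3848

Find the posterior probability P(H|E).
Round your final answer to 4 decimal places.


Using Bayes' theorem:

P(H|E) = P(E|H) × P(H) / P(E)
       = 0.6962 × 0.2846 / 0.3848
       = 0.19813852 / 0.3848
       = 0.5149

The evidence strengthens our belief in H.
Prior: 0.2846 → Posterior: 0.5149


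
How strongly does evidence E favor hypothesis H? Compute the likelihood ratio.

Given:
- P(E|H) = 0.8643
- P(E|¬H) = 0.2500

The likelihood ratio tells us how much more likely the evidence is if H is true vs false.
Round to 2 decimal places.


Likelihood Ratio (LR) = P(E|H) / P(E|¬H)

LR = 0.8643 / 0.2500
   = 3.46

The evidence is 3.46 times more likely if H is true than if H is false.
LR > 1, so observing E raises the odds in favor of H.


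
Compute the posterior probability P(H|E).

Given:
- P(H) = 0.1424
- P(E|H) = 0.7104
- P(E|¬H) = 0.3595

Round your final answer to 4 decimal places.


Bayes' theorem: P(H|E) = P(E|H) × P(H) / P(E)

Step 1: Calculate P(E) using law of total probability
P(E) = P(E|H)P(H) + P(E|¬H)P(¬H)
     = 0.7104 × 0.1424 + 0.3595 × 0.8576
     = 0.10116096 + 0.30830720
     = 0.40946816

Step 2: Apply Bayes' theorem
P(H|E) = P(E|H) × P(H) / P(E)
       = 0.10116096 / 0.40946816
       = 0.2471


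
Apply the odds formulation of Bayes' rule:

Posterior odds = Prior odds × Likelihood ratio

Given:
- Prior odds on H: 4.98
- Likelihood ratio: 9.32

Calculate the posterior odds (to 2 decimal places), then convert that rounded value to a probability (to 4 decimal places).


Step 1: Calculate posterior odds
Posterior odds = Prior odds × LR
               = 4.98 × 9.32
               = 46.41

Step 2: Convert to probability
P(H|E) = Posterior odds / (1 + Posterior odds)
       = 46.41 / (1 + 46.41)
       = 46.41 / 47.41
       = 0.9789

The evidence increased P(H) from 0.8328 to 0.9789.


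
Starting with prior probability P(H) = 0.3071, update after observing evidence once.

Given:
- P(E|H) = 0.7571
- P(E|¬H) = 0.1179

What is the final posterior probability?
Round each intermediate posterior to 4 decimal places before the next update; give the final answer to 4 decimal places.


Sequential Bayesian updating:

Initial prior: P(H) = 0.3071

Update 1:
  P(E) = 0.7571 × 0.3071 + 0.1179 × 0.6929 = 0.23250541 + 0.08169291 = 0.31419832
  P(H|E) = 0.23250541 / 0.31419832 = 0.7400

Final posterior: 0.7400


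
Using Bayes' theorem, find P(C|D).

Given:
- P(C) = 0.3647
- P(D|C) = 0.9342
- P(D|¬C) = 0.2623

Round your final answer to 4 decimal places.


Bayes' theorem: P(C|D) = P(D|C) × P(C) / P(D)

Step 1: Calculate P(D) using law of total probability
P(D) = P(D|C)P(C) + P(D|¬C)P(¬C)
     = 0.9342 × 0.3647 + 0.2623 × 0.6353
     = 0.34070274 + 0.16663919
     = 0.50734193

Step 2: Apply Bayes' theorem
P(C|D) = P(D|C) × P(C) / P(D)
       = 0.34070274 / 0.50734193
       = 0.6715


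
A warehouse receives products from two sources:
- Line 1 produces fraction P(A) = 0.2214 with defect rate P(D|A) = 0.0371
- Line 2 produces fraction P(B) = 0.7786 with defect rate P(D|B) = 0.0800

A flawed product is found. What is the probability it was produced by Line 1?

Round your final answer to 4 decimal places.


Let A = from Line 1, D = flawed

Given:
- P(A) = 0.2214, P(B) = 0.7786
- P(D|A) = 0.0371, P(D|B) = 0.0800

Step 1: Find P(D)
P(D) = P(D|A)P(A) + P(D|B)P(B)
     = 0.0371 × 0.2214 + 0.0800 × 0.7786
     = 0.00821394 + 0.06228800
     = 0.07050194

Step 2: Apply Bayes' theorem
P(A|D) = P(D|A)P(A) / P(D)
       = 0.00821394 / 0.07050194
       = 0.1165


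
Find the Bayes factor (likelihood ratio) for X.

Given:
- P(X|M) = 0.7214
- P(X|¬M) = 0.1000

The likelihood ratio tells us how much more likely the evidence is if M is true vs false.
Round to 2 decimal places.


Likelihood Ratio (LR) = P(X|M) / P(X|¬M)

LR = 0.7214 / 0.1000
   = 7.21

The evidence is 7.21 times more likely if M is true than if M is false.
LR > 1, so observing X raises the odds in favor of M.


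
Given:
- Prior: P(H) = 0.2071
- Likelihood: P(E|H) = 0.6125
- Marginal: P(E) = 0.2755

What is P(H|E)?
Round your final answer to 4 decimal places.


Using Bayes' theorem:

P(H|E) = P(E|H) × P(H) / P(E)
       = 0.6125 × 0.2071 / 0.2755
       = 0.12684875 / 0.2755
       = 0.4604

The evidence strengthens our belief in H.
Prior: 0.2071 → Posterior: 0.4604


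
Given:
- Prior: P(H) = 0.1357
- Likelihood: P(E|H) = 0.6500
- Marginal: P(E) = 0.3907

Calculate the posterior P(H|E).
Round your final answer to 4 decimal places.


Using Bayes' theorem:

P(H|E) = P(E|H) × P(H) / P(E)
       = 0.6500 × 0.1357 / 0.3907
       = 0.08820500 / 0.3907
       = 0.2258

The evidence strengthens our belief in H.
Prior: 0.1357 → Posterior: 0.2258


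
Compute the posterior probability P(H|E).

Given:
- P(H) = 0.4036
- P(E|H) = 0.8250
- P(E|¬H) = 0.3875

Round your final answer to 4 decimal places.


Bayes' theorem: P(H|E) = P(E|H) × P(H) / P(E)

Step 1: Calculate P(E) using law of total probability
P(E) = P(E|H)P(H) + P(E|¬H)P(¬H)
     = 0.8250 × 0.4036 + 0.3875 × 0.5964
     = 0.33297000 + 0.23110500
     = 0.56407500

Step 2: Apply Bayes' theorem
P(H|E) = P(E|H) × P(H) / P(E)
       = 0.33297000 / 0.56407500
       = 0.5903


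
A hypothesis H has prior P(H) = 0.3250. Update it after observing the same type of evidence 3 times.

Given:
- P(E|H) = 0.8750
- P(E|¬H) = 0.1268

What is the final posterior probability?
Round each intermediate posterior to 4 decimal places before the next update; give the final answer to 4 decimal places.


Sequential Bayesian updating:

Initial prior: P(H) = 0.3250

Update 1:
  P(E) = 0.8750 × 0.3250 + 0.1268 × 0.6750 = 0.28437500 + 0.08559000 = 0.36996500
  P(H|E) = 0.28437500 / 0.36996500 = 0.7687

Update 2:
  P(E) = 0.8750 × 0.7687 + 0.1268 × 0.2313 = 0.67261250 + 0.02932884 = 0.70194134
  P(H|E) = 0.67261250 / 0.70194134 = 0.9582

Update 3:
  P(E) = 0.8750 × 0.9582 + 0.1268 × 0.0418 = 0.83842500 + 0.00530024 = 0.84372524
  P(H|E) = 0.83842500 / 0.84372524 = 0.9937

Final posterior: 0.9937


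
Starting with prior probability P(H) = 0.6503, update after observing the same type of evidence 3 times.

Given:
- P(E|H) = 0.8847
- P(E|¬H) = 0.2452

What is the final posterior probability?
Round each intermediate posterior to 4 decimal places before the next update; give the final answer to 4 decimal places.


Sequential Bayesian updating:

Initial prior: P(H) = 0.6503

Update 1:
  P(E) = 0.8847 × 0.6503 + 0.2452 × 0.3497 = 0.57532041 + 0.08574644 = 0.66106685
  P(H|E) = 0.57532041 / 0.66106685 = 0.8703

Update 2:
  P(E) = 0.8847 × 0.8703 + 0.2452 × 0.1297 = 0.76995441 + 0.03180244 = 0.80175685
  P(H|E) = 0.76995441 / 0.80175685 = 0.9603

Update 3:
  P(E) = 0.8847 × 0.9603 + 0.2452 × 0.0397 = 0.84957741 + 0.00973444 = 0.85931185
  P(H|E) = 0.84957741 / 0.85931185 = 0.9887

Final posterior: 0.9887


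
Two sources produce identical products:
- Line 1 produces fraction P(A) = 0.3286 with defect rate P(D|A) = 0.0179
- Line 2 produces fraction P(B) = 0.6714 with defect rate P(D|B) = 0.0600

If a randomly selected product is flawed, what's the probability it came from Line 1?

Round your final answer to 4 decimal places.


Let A = from Line 1, D = flawed

Given:
- P(A) = 0.3286, P(B) = 0.6714
- P(D|A) = 0.0179, P(D|B) = 0.0600

Step 1: Find P(D)
P(D) = P(D|A)P(A) + P(D|B)P(B)
     = 0.0179 × 0.3286 + 0.0600 × 0.6714
     = 0.00588194 + 0.04028400
     = 0.04616594

Step 2: Apply Bayes' theorem
P(A|D) = P(D|A)P(A) / P(D)
       = 0.00588194 / 0.04616594
       = 0.1274


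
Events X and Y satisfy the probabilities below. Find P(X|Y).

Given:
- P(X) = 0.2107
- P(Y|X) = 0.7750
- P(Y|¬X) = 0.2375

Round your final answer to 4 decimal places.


Bayes' theorem: P(X|Y) = P(Y|X) × P(X) / P(Y)

Step 1: Calculate P(Y) using law of total probability
P(Y) = P(Y|X)P(X) + P(Y|¬X)P(¬X)
     = 0.7750 × 0.2107 + 0.2375 × 0.7893
     = 0.16329250 + 0.18745875
     = 0.35075125

Step 2: Apply Bayes' theorem
P(X|Y) = P(Y|X) × P(X) / P(Y)
       = 0.16329250 / 0.35075125
       = 0.4656


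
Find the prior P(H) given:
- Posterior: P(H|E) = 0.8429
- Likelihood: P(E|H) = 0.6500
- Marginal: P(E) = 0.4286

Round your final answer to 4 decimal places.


From Bayes' theorem: P(H|E) = P(E|H) × P(H) / P(E)

Rearranging for P(H):
P(H) = P(H|E) × P(E) / P(E|H)
     = 0.8429 × 0.4286 / 0.6500
     = 0.36126694 / 0.6500
     = 0.5558


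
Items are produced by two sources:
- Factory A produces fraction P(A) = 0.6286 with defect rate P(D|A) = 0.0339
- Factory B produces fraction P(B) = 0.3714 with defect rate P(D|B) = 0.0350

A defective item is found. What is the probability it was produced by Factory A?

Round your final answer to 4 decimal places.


Let A = from Factory A, D = defective

Given:
- P(A) = 0.6286, P(B) = 0.3714
- P(D|A) = 0.0339, P(D|B) = 0.0350

Step 1: Find P(D)
P(D) = P(D|A)P(A) + P(D|B)P(B)
     = 0.0339 × 0.6286 + 0.0350 × 0.3714
     = 0.02130954 + 0.01299900
     = 0.03430854

Step 2: Apply Bayes' theorem
P(A|D) = P(D|A)P(A) / P(D)
       = 0.02130954 / 0.03430854
       = 0.6211


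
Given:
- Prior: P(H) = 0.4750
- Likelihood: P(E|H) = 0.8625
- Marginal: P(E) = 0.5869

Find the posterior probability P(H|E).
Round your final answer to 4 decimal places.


Using Bayes' theorem:

P(H|E) = P(E|H) × P(H) / P(E)
       = 0.8625 × 0.4750 / 0.5869
       = 0.40968750 / 0.5869
       = 0.6981

The evidence strengthens our belief in H.
Prior: 0.4750 → Posterior: 0.6981


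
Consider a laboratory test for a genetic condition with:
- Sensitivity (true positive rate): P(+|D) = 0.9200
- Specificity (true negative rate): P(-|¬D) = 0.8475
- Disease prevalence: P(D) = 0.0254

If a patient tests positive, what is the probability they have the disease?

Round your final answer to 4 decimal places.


Let D = has disease, + = positive test

Given:
- P(D) = 0.0254 (prevalence)
- P(+|D) = 0.9200 (sensitivity)
- P(-|¬D) = 0.8475 (specificity)
- P(+|¬D) = 0.1525 (false positive rate = 1 - specificity)

Step 1: Find P(+)
P(+) = P(+|D)P(D) + P(+|¬D)P(¬D)
     = 0.9200 × 0.0254 + 0.1525 × 0.9746
     = 0.02336800 + 0.14862650
     = 0.17199450

Step 2: Apply Bayes' theorem for P(D|+)
P(D|+) = P(+|D)P(D) / P(+)
       = 0.02336800 / 0.17199450
       = 0.1359


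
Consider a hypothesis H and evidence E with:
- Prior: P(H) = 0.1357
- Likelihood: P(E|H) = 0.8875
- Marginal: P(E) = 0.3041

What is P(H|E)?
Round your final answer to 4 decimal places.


Using Bayes' theorem:

P(H|E) = P(E|H) × P(H) / P(E)
       = 0.8875 × 0.1357 / 0.3041
       = 0.12043375 / 0.3041
       = 0.3960

The evidence strengthens our belief in H.
Prior: 0.1357 → Posterior: 0.3960


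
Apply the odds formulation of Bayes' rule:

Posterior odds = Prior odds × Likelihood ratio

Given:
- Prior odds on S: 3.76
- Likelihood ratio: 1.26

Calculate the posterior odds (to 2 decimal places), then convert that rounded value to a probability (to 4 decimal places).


Step 1: Calculate posterior odds
Posterior odds = Prior odds × LR
               = 3.76 × 1.26
               = 4.74

Step 2: Convert to probability
P(S|E) = Posterior odds / (1 + Posterior odds)
       = 4.74 / (1 + 4.74)
       = 4.74 / 5.74
       = 0.8258

The evidence increased P(S) from 0.7899 to 0.8258.


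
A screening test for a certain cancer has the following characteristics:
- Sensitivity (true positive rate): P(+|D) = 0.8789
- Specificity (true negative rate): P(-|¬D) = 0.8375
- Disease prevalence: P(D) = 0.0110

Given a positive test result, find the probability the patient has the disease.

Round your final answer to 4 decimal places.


Let D = has disease, + = positive test

Given:
- P(D) = 0.0110 (prevalence)
- P(+|D) = 0.8789 (sensitivity)
- P(-|¬D) = 0.8375 (specificity)
- P(+|¬D) = 0.1625 (false positive rate = 1 - specificity)

Step 1: Find P(+)
P(+) = P(+|D)P(D) + P(+|¬D)P(¬D)
     = 0.8789 × 0.0110 + 0.1625 × 0.9890
     = 0.00966790 + 0.16071250
     = 0.17038040

Step 2: Apply Bayes' theorem for P(D|+)
P(D|+) = P(+|D)P(D) / P(+)
       = 0.00966790 / 0.17038040
       = 0.0567


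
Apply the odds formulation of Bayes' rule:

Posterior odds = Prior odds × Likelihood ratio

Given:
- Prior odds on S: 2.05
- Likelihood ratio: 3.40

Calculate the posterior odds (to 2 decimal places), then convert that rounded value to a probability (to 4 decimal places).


Step 1: Calculate posterior odds
Posterior odds = Prior odds × LR
               = 2.05 × 3.40
               = 6.97

Step 2: Convert to probability
P(S|E) = Posterior odds / (1 + Posterior odds)
       = 6.97 / (1 + 6.97)
       = 6.97 / 7.97
       = 0.8745

The evidence increased P(S) from 0.6721 to 0.8745.


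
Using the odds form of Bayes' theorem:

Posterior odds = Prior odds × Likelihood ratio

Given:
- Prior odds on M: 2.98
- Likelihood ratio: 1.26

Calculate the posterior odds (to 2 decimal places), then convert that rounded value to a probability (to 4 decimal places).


Step 1: Calculate posterior odds
Posterior odds = Prior odds × LR
               = 2.98 × 1.26
               = 3.75

Step 2: Convert to probability
P(M|E) = Posterior odds / (1 + Posterior odds)
       = 3.75 / (1 + 3.75)
       = 3.75 / 4.75
       = 0.7895

The evidence increased P(M) from 0.7487 to 0.7895.


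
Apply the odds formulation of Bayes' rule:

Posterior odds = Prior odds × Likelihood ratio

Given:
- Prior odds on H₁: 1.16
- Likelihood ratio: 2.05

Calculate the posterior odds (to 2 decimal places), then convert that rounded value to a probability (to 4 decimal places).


Step 1: Calculate posterior odds
Posterior odds = Prior odds × LR
               = 1.16 × 2.05
               = 2.38

Step 2: Convert to probability
P(H₁|E) = Posterior odds / (1 + Posterior odds)
       = 2.38 / (1 + 2.38)
       = 2.38 / 3.38
       = 0.7041

The evidence increased P(H₁) from 0.5370 to 0.7041.


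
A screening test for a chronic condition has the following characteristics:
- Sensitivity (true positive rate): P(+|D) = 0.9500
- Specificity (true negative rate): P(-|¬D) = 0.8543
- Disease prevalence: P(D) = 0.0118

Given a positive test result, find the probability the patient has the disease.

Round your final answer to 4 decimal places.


Let D = has disease, + = positive test

Given:
- P(D) = 0.0118 (prevalence)
- P(+|D) = 0.9500 (sensitivity)
- P(-|¬D) = 0.8543 (specificity)
- P(+|¬D) = 0.1457 (false positive rate = 1 - specificity)

Step 1: Find P(+)
P(+) = P(+|D)P(D) + P(+|¬D)P(¬D)
     = 0.9500 × 0.0118 + 0.1457 × 0.9882
     = 0.01121000 + 0.14398074
     = 0.15519074

Step 2: Apply Bayes' theorem for P(D|+)
P(D|+) = P(+|D)P(D) / P(+)
       = 0.01121000 / 0.15519074
       = 0.0722


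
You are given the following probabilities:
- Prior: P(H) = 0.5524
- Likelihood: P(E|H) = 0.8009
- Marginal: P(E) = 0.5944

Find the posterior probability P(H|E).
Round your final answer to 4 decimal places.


Using Bayes' theorem:

P(H|E) = P(E|H) × P(H) / P(E)
       = 0.8009 × 0.5524 / 0.5944
       = 0.44241716 / 0.5944
       = 0.7443

The evidence strengthens our belief in H.
Prior: 0.5524 → Posterior: 0.7443


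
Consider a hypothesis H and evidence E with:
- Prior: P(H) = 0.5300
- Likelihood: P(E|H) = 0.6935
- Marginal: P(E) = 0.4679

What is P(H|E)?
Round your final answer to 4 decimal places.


Using Bayes' theorem:

P(H|E) = P(E|H) × P(H) / P(E)
       = 0.6935 × 0.5300 / 0.4679
       = 0.36755500 / 0.4679
       = 0.7855

The evidence strengthens our belief in H.
Prior: 0.5300 → Posterior: 0.7855


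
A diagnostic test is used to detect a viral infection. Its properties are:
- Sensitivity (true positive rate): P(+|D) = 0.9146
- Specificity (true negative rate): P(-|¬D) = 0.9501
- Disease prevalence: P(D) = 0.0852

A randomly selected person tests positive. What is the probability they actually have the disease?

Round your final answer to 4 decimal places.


Let D = has disease, + = positive test

Given:
- P(D) = 0.0852 (prevalence)
- P(+|D) = 0.9146 (sensitivity)
- P(-|¬D) = 0.9501 (specificity)
- P(+|¬D) = 0.0499 (false positive rate = 1 - specificity)

Step 1: Find P(+)
P(+) = P(+|D)P(D) + P(+|¬D)P(¬D)
     = 0.9146 × 0.0852 + 0.0499 × 0.9148
     = 0.07792392 + 0.04564852
     = 0.12357244

Step 2: Apply Bayes' theorem for P(D|+)
P(D|+) = P(+|D)P(D) / P(+)
       = 0.07792392 / 0.12357244
       = 0.6306


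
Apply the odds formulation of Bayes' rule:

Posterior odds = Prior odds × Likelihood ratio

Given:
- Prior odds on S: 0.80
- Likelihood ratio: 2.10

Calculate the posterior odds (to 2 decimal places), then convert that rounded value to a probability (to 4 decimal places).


Step 1: Calculate posterior odds
Posterior odds = Prior odds × LR
               = 0.80 × 2.10
               = 1.68

Step 2: Convert to probability
P(S|E) = Posterior odds / (1 + Posterior odds)
       = 1.68 / (1 + 1.68)
       = 1.68 / 2.68
       = 0.6269

The evidence increased P(S) from 0.4444 to 0.6269.


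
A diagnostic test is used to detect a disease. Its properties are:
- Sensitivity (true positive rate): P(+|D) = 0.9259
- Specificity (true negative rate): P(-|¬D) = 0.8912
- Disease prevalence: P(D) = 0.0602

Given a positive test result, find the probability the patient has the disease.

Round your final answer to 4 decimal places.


Let D = has disease, + = positive test

Given:
- P(D) = 0.0602 (prevalence)
- P(+|D) = 0.9259 (sensitivity)
- P(-|¬D) = 0.8912 (specificity)
- P(+|¬D) = 0.1088 (false positive rate = 1 - specificity)

Step 1: Find P(+)
P(+) = P(+|D)P(D) + P(+|¬D)P(¬D)
     = 0.9259 × 0.0602 + 0.1088 × 0.9398
     = 0.05573918 + 0.10225024
     = 0.15798942

Step 2: Apply Bayes' theorem for P(D|+)
P(D|+) = P(+|D)P(D) / P(+)
       = 0.05573918 / 0.15798942
       = 0.3528


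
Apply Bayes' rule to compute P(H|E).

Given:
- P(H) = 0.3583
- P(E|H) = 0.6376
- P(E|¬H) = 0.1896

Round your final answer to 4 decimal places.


Bayes' theorem: P(H|E) = P(E|H) × P(H) / P(E)

Step 1: Calculate P(E) using law of total probability
P(E) = P(E|H)P(H) + P(E|¬H)P(¬H)
     = 0.6376 × 0.3583 + 0.1896 × 0.6417
     = 0.22845208 + 0.12166632
     = 0.35011840

Step 2: Apply Bayes' theorem
P(H|E) = P(E|H) × P(H) / P(E)
       = 0.22845208 / 0.35011840
       = 0.6525


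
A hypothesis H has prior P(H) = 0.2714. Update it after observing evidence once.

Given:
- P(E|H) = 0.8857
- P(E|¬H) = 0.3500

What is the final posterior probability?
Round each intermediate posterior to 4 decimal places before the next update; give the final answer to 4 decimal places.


Sequential Bayesian updating:

Initial prior: P(H) = 0.2714

Update 1:
  P(E) = 0.8857 × 0.2714 + 0.3500 × 0.7286 = 0.24037898 + 0.25501000 = 0.49538898
  P(H|E) = 0.24037898 / 0.49538898 = 0.4852

Final posterior: 0.4852


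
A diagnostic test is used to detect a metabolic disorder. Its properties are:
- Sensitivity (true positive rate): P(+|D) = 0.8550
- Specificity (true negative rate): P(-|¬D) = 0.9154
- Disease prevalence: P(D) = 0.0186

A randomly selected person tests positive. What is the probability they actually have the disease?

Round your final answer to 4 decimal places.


Let D = has disease, + = positive test

Given:
- P(D) = 0.0186 (prevalence)
- P(+|D) = 0.8550 (sensitivity)
- P(-|¬D) = 0.9154 (specificity)
- P(+|¬D) = 0.0846 (false positive rate = 1 - specificity)

Step 1: Find P(+)
P(+) = P(+|D)P(D) + P(+|¬D)P(¬D)
     = 0.8550 × 0.0186 + 0.0846 × 0.9814
     = 0.01590300 + 0.08302644
     = 0.09892944

Step 2: Apply Bayes' theorem for P(D|+)
P(D|+) = P(+|D)P(D) / P(+)
       = 0.01590300 / 0.09892944
       = 0.1608


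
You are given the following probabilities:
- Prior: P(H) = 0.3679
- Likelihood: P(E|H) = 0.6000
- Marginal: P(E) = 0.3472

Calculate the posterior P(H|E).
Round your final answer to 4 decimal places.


Using Bayes' theorem:

P(H|E) = P(E|H) × P(H) / P(E)
       = 0.6000 × 0.3679 / 0.3472
       = 0.22074000 / 0.3472
       = 0.6358

The evidence strengthens our belief in H.
Prior: 0.3679 → Posterior: 0.6358


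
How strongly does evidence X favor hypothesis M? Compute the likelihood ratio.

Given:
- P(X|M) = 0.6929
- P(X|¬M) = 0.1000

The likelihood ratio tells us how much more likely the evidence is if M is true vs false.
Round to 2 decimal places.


Likelihood Ratio (LR) = P(X|M) / P(X|¬M)

LR = 0.6929 / 0.1000
   = 6.93

The evidence is 6.93 times more likely if M is true than if M is false.
LR > 1, so observing X raises the odds in favor of M.


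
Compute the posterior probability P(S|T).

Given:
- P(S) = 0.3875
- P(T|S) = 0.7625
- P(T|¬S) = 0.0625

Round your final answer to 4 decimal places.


Bayes' theorem: P(S|T) = P(T|S) × P(S) / P(T)

Step 1: Calculate P(T) using law of total probability
P(T) = P(T|S)P(S) + P(T|¬S)P(¬S)
     = 0.7625 × 0.3875 + 0.0625 × 0.6125
     = 0.29546875 + 0.03828125
     = 0.33375000

Step 2: Apply Bayes' theorem
P(S|T) = P(T|S) × P(S) / P(T)
       = 0.29546875 / 0.33375000
       = 0.8853


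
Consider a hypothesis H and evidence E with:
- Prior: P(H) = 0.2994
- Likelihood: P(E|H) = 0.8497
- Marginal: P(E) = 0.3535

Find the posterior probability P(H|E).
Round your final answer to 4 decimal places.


Using Bayes' theorem:

P(H|E) = P(E|H) × P(H) / P(E)
       = 0.8497 × 0.2994 / 0.3535
       = 0.25440018 / 0.3535
       = 0.7197

The evidence strengthens our belief in H.
Prior: 0.2994 → Posterior: 0.7197


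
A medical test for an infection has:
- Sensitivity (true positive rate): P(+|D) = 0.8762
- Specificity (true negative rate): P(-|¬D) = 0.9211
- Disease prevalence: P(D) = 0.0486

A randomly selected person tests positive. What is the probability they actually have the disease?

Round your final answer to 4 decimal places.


Let D = has disease, + = positive test

Given:
- P(D) = 0.0486 (prevalence)
- P(+|D) = 0.8762 (sensitivity)
- P(-|¬D) = 0.9211 (specificity)
- P(+|¬D) = 0.0789 (false positive rate = 1 - specificity)

Step 1: Find P(+)
P(+) = P(+|D)P(D) + P(+|¬D)P(¬D)
     = 0.8762 × 0.0486 + 0.0789 × 0.9514
     = 0.04258332 + 0.07506546
     = 0.11764878

Step 2: Apply Bayes' theorem for P(D|+)
P(D|+) = P(+|D)P(D) / P(+)
       = 0.04258332 / 0.11764878
       = 0.3620


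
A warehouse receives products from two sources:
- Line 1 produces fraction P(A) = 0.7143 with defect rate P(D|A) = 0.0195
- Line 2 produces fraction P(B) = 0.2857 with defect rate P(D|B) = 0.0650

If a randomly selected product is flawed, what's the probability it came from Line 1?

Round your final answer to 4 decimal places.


Let A = from Line 1, D = flawed

Given:
- P(A) = 0.7143, P(B) = 0.2857
- P(D|A) = 0.0195, P(D|B) = 0.0650

Step 1: Find P(D)
P(D) = P(D|A)P(A) + P(D|B)P(B)
     = 0.0195 × 0.7143 + 0.0650 × 0.2857
     = 0.01392885 + 0.01857050
     = 0.03249935

Step 2: Apply Bayes' theorem
P(A|D) = P(D|A)P(A) / P(D)
       = 0.01392885 / 0.03249935
       = 0.4286


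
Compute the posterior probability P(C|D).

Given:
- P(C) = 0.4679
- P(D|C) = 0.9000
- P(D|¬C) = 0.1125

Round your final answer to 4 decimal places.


Bayes' theorem: P(C|D) = P(D|C) × P(C) / P(D)

Step 1: Calculate P(D) using law of total probability
P(D) = P(D|C)P(C) + P(D|¬C)P(¬C)
     = 0.9000 × 0.4679 + 0.1125 × 0.5321
     = 0.42111000 + 0.05986125
     = 0.48097125

Step 2: Apply Bayes' theorem
P(C|D) = P(D|C) × P(C) / P(D)
       = 0.42111000 / 0.48097125
       = 0.8755


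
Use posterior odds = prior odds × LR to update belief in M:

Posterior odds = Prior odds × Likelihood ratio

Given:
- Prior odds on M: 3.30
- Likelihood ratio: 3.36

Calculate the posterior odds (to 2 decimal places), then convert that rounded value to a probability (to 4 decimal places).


Step 1: Calculate posterior odds
Posterior odds = Prior odds × LR
               = 3.30 × 3.36
               = 11.09

Step 2: Convert to probability
P(M|E) = Posterior odds / (1 + Posterior odds)
       = 11.09 / (1 + 11.09)
       = 11.09 / 12.09
       = 0.9173

The evidence increased P(M) from 0.7674 to 0.9173.


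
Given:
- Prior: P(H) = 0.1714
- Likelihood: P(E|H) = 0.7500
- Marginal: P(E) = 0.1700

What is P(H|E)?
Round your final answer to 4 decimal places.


Using Bayes' theorem:

P(H|E) = P(E|H) × P(H) / P(E)
       = 0.7500 × 0.1714 / 0.1700
       = 0.12855000 / 0.1700
       = 0.7562

The evidence strengthens our belief in H.
Prior: 0.1714 → Posterior: 0.7562


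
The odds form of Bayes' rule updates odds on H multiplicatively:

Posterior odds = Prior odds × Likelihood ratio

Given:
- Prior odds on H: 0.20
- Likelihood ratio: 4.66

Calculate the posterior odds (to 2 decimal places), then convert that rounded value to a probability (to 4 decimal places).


Step 1: Calculate posterior odds
Posterior odds = Prior odds × LR
               = 0.20 × 4.66
               = 0.93

Step 2: Convert to probability
P(H|E) = Posterior odds / (1 + Posterior odds)
       = 0.93 / (1 + 0.93)
       = 0.93 / 1.93
       = 0.4819

The evidence increased P(H) from 0.1667 to 0.4819.


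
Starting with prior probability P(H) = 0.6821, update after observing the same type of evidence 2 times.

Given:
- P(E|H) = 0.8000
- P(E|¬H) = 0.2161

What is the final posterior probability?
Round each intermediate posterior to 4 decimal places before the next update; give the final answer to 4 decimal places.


Sequential Bayesian updating:

Initial prior: P(H) = 0.6821

Update 1:
  P(E) = 0.8000 × 0.6821 + 0.2161 × 0.3179 = 0.54568000 + 0.06869819 = 0.61437819
  P(H|E) = 0.54568000 / 0.61437819 = 0.8882

Update 2:
  P(E) = 0.8000 × 0.8882 + 0.2161 × 0.1118 = 0.71056000 + 0.02415998 = 0.73471998
  P(H|E) = 0.71056000 / 0.73471998 = 0.9671

Final posterior: 0.9671


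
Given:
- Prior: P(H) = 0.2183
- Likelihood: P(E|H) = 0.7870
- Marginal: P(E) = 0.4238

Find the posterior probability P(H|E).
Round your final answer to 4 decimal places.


Using Bayes' theorem:

P(H|E) = P(E|H) × P(H) / P(E)
       = 0.7870 × 0.2183 / 0.4238
       = 0.17180210 / 0.4238
       = 0.4054

The evidence strengthens our belief in H.
Prior: 0.2183 → Posterior: 0.4054


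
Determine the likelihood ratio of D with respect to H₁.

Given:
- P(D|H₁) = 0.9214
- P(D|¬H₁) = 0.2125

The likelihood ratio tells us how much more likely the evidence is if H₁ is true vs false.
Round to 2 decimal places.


Likelihood Ratio (LR) = P(D|H₁) / P(D|¬H₁)

LR = 0.9214 / 0.2125
   = 4.34

The evidence is 4.34 times more likely if H₁ is true than if H₁ is false.
Since LR > 1, the evidence supports H₁ over ¬H₁.


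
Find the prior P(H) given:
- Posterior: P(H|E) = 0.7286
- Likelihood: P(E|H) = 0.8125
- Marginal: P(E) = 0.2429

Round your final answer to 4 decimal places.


From Bayes' theorem: P(H|E) = P(E|H) × P(H) / P(E)

Rearranging for P(H):
P(H) = P(H|E) × P(E) / P(E|H)
     = 0.7286 × 0.2429 / 0.8125
     = 0.17697694 / 0.8125
     = 0.2178


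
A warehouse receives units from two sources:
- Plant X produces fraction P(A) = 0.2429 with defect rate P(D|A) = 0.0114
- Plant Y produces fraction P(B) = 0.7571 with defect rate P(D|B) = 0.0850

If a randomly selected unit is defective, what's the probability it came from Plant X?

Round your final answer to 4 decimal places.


Let A = from Plant X, D = defective

Given:
- P(A) = 0.2429, P(B) = 0.7571
- P(D|A) = 0.0114, P(D|B) = 0.0850

Step 1: Find P(D)
P(D) = P(D|A)P(A) + P(D|B)P(B)
     = 0.0114 × 0.2429 + 0.0850 × 0.7571
     = 0.00276906 + 0.06435350
     = 0.06712256

Step 2: Apply Bayes' theorem
P(A|D) = P(D|A)P(A) / P(D)
       = 0.00276906 / 0.06712256
       = 0.0413


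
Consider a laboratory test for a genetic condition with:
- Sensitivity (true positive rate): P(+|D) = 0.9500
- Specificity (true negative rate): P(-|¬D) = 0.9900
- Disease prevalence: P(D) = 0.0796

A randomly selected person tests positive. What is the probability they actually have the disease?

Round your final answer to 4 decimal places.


Let D = has disease, + = positive test

Given:
- P(D) = 0.0796 (prevalence)
- P(+|D) = 0.9500 (sensitivity)
- P(-|¬D) = 0.9900 (specificity)
- P(+|¬D) = 0.0100 (false positive rate = 1 - specificity)

Step 1: Find P(+)
P(+) = P(+|D)P(D) + P(+|¬D)P(¬D)
     = 0.9500 × 0.0796 + 0.0100 × 0.9204
     = 0.07562000 + 0.00920400
     = 0.08482400

Step 2: Apply Bayes' theorem for P(D|+)
P(D|+) = P(+|D)P(D) / P(+)
       = 0.07562000 / 0.08482400
       = 0.8915


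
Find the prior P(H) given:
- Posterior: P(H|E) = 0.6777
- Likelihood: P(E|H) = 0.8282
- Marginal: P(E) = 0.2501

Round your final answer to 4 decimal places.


From Bayes' theorem: P(H|E) = P(E|H) × P(H) / P(E)

Rearranging for P(H):
P(H) = P(H|E) × P(E) / P(E|H)
     = 0.6777 × 0.2501 / 0.8282
     = 0.16949277 / 0.8282
     = 0.2047


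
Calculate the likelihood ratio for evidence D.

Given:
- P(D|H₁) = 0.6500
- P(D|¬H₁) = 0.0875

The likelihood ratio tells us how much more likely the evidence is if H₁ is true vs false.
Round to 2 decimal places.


Likelihood Ratio (LR) = P(D|H₁) / P(D|¬H₁)

LR = 0.6500 / 0.0875
   = 7.43

The evidence is 7.43 times more likely if H₁ is true than if H₁ is false.
Since LR > 1, the evidence supports H₁ over ¬H₁.


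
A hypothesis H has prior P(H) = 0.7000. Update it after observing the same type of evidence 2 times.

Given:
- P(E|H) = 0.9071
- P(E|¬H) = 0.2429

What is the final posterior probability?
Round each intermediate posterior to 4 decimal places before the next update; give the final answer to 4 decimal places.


Sequential Bayesian updating:

Initial prior: P(H) = 0.7000

Update 1:
  P(E) = 0.9071 × 0.7000 + 0.2429 × 0.3000 = 0.63497000 + 0.07287000 = 0.70784000
  P(H|E) = 0.63497000 / 0.70784000 = 0.8971

Update 2:
  P(E) = 0.9071 × 0.8971 + 0.2429 × 0.1029 = 0.81375941 + 0.02499441 = 0.83875382
  P(H|E) = 0.81375941 / 0.83875382 = 0.9702

Final posterior: 0.9702


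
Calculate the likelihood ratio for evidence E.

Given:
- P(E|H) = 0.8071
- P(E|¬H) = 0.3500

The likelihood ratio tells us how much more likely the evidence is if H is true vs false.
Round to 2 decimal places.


Likelihood Ratio (LR) = P(E|H) / P(E|¬H)

LR = 0.8071 / 0.3500
   = 2.31

The evidence is 2.31 times more likely if H is true than if H is false.
Because LR exceeds 1, E is evidence for H.


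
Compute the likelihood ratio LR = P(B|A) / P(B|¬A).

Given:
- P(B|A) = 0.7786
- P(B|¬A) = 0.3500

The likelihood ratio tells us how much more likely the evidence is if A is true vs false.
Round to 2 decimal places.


Likelihood Ratio (LR) = P(B|A) / P(B|¬A)

LR = 0.7786 / 0.3500
   = 2.22

The evidence is 2.22 times more likely if A is true than if A is false.
LR > 1, so observing B raises the odds in favor of A.


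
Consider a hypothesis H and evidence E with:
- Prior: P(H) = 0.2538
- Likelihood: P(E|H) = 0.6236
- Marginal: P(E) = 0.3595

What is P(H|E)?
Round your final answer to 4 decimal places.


Using Bayes' theorem:

P(H|E) = P(E|H) × P(H) / P(E)
       = 0.6236 × 0.2538 / 0.3595
       = 0.15826968 / 0.3595
       = 0.4402

The evidence strengthens our belief in H.
Prior: 0.2538 → Posterior: 0.4402


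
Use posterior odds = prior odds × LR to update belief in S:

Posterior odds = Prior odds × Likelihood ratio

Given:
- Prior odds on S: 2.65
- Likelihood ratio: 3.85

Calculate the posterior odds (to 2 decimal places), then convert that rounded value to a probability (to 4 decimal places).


Step 1: Calculate posterior odds
Posterior odds = Prior odds × LR
               = 2.65 × 3.85
               = 10.20

Step 2: Convert to probability
P(S|E) = Posterior odds / (1 + Posterior odds)
       = 10.20 / (1 + 10.20)
       = 10.20 / 11.20
       = 0.9107

The evidence increased P(S) from 0.7260 to 0.9107.


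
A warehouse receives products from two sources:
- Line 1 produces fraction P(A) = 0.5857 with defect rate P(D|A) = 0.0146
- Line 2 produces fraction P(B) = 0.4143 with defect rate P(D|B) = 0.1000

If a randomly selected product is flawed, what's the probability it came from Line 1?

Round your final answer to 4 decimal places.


Let A = from Line 1, D = flawed

Given:
- P(A) = 0.5857, P(B) = 0.4143
- P(D|A) = 0.0146, P(D|B) = 0.1000

Step 1: Find P(D)
P(D) = P(D|A)P(A) + P(D|B)P(B)
     = 0.0146 × 0.5857 + 0.1000 × 0.4143
     = 0.00855122 + 0.04143000
     = 0.04998122

Step 2: Apply Bayes' theorem
P(A|D) = P(D|A)P(A) / P(D)
       = 0.00855122 / 0.04998122
       = 0.1711


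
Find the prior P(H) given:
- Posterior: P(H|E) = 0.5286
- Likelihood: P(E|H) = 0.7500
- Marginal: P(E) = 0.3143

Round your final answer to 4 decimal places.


From Bayes' theorem: P(H|E) = P(E|H) × P(H) / P(E)

Rearranging for P(H):
P(H) = P(H|E) × P(E) / P(E|H)
     = 0.5286 × 0.3143 / 0.7500
     = 0.16613898 / 0.7500
     = 0.2215


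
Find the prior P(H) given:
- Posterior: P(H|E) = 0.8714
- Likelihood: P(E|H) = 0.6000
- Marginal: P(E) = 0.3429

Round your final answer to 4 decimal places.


From Bayes' theorem: P(H|E) = P(E|H) × P(H) / P(E)

Rearranging for P(H):
P(H) = P(H|E) × P(E) / P(E|H)
     = 0.8714 × 0.3429 / 0.6000
     = 0.29880306 / 0.6000
     = 0.4980
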